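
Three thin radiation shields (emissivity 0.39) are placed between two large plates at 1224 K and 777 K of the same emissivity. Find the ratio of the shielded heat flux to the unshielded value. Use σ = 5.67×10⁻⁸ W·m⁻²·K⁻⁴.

With N identical shields there are N+1 = 4 gaps in series, each with the same radiative resistance, so the flux falls to 1/(N+1) of its unshielded value.

ratio ≈ 0.250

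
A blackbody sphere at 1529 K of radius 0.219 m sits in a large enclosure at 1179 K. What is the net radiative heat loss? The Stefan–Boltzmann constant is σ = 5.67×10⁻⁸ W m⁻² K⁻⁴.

A = 4πr² = 4π × (0.219)² = 0.603 m².
Q = σA(T⁴ − T_s⁴). T⁴ − T_s⁴ = (1529)⁴ − (1179)⁴ = 5.47×10^12 − 1.93×10^12 = 3.53×10^12 K⁴.
Q = 5.67×10⁻⁸ × 0.603 × 3.53×10^12 = 1.21×10^5 W.

Q ≈ 1.21×10^5 W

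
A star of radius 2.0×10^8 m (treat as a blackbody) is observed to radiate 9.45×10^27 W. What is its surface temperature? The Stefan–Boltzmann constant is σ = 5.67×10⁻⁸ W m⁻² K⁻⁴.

A = 4πr² = 4π × (2.0×10^8)² = 5.03×10^17 m².
From P = σAT⁴, T = (P / σA)^(1/4) = (9.45×10^27 / (5.67×10⁻⁸ × 5.03×10^17))^(1/4).
T = (3.32×10^17)^(1/4) = 24000 K.

T ≈ 24000 K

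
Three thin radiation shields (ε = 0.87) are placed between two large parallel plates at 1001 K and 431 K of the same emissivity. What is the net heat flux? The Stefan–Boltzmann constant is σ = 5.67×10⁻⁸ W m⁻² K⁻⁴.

q ≈ 10600 W/m²

Each of the 4 gaps contributes resistance (2/ε − 1) = 2/0.87 − 1 = 1.299; total = 5.195.
q = σ(T₁⁴ − T₂⁴) / 5.195 = 5.67×10⁻⁸ × 9.69×10^11 / 5.195 = 10600 W/m².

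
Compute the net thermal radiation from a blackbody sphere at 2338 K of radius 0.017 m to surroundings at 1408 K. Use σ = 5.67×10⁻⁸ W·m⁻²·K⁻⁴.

Q ≈ 5340 W

A = 4πr² = 4π × (0.017)² = 3.63×10^-3 m².
Q = σA(T⁴ − T_s⁴). T⁴ − T_s⁴ = (2338)⁴ − (1408)⁴ = 2.99×10^13 − 3.93×10^12 = 2.59×10^13 K⁴.
Q = 5.67×10⁻⁸ × 3.63×10^-3 × 2.59×10^13 = 5340 W.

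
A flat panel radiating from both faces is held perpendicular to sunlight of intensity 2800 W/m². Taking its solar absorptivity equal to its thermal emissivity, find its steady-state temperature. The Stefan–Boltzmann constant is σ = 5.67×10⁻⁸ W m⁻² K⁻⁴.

T ≈ 396 K

Absorbed flux αS = emitted flux 2εσT⁴ per unit area; with α = ε this gives T = (S/2σ)^(1/4).
T = (2800 / (2 × 5.67×10⁻⁸))^(1/4) = (2.47×10^10)^(1/4).
T = 396 K.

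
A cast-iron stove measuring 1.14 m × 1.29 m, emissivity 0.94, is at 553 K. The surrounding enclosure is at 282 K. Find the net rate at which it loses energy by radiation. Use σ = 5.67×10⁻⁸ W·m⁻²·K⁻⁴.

Q ≈ 6830 W

A = 1.14 × 1.29 = 1.47 m².
Q = εσA(T⁴ − T_s⁴). T⁴ − T_s⁴ = (553)⁴ − (282)⁴ = 9.35×10^10 − 6.32×10^9 = 8.72×10^10 K⁴.
Q = 0.94 × 5.67×10⁻⁸ × 1.47 × 8.72×10^10 = 6830 W.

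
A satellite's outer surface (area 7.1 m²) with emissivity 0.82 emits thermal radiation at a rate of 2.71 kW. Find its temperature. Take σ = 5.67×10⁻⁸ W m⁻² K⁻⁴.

T ≈ 301 K

From P = εσAT⁴, T = (P / εσA)^(1/4) = (2710 / (0.82 × 5.67×10⁻⁸ × 7.10))^(1/4).
T = (8.21×10^9)^(1/4) = 301 K.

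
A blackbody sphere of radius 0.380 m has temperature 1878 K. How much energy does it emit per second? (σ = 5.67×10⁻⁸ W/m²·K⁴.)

P ≈ 1.28×10^6 W

A = 4πr² = 4π × (0.380)² = 1.81 m².
P = σAT⁴ = 5.67×10⁻⁸ × 1.81 × (1878)⁴ = 5.67×10⁻⁸ × 1.81 × 1.24×10^13.
P = 1.28×10^6 W.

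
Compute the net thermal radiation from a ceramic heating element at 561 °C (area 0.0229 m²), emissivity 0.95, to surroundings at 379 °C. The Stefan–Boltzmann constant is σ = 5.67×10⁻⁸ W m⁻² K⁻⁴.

Q ≈ 374 W

Convert: 561 °C = 834 K; 379 °C = 652 K.
Q = εσA(T⁴ − T_s⁴). T⁴ − T_s⁴ = (834)⁴ − (652)⁴ = 4.84×10^11 − 1.81×10^11 = 3.03×10^11 K⁴.
Q = 0.95 × 5.67×10⁻⁸ × 0.0229 × 3.03×10^11 = 374 W.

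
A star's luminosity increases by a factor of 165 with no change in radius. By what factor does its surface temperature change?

P ∝ T⁴ ⇒ T ∝ P^(1/4), so T scales by (165)^(1/4) = 3.58.

factor ≈ 3.58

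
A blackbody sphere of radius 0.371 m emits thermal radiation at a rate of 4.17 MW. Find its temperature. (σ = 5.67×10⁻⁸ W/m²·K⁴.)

A = 4πr² = 4π × (0.371)² = 1.73 m².
From P = σAT⁴, T = (P / σA)^(1/4) = (4.17×10^6 / (5.67×10⁻⁸ × 1.73))^(1/4).
T = (4.25×10^13)^(1/4) = 2550 K.

T ≈ 2550 K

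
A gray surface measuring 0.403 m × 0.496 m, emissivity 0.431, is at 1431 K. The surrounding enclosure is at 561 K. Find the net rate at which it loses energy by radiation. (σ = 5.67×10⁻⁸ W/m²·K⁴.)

A = 0.403 × 0.496 = 0.200 m².
Q = εσA(T⁴ − T_s⁴). T⁴ − T_s⁴ = (1431)⁴ − (561)⁴ = 4.19×10^12 − 9.90×10^10 = 4.09×10^12 K⁴.
Q = 0.431 × 5.67×10⁻⁸ × 0.200 × 4.09×10^12 = 20000 W.

Q ≈ 20000 W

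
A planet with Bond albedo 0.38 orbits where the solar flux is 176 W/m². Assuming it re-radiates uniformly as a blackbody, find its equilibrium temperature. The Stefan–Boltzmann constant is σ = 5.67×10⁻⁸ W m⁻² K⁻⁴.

Power absorbed = (1−a)S·πR²; power emitted = 4πR²σT⁴. Equating and cancelling πR²:
T = ((1−a)S / 4σ)^(1/4) = (109 / (4 × 5.67×10⁻⁸))^(1/4) = (4.81×10^8)^(1/4).
T = 148 K.

T ≈ 148 K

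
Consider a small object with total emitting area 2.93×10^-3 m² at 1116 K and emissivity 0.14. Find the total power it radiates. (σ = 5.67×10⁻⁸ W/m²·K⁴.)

P = εσAT⁴ = 0.14 × 5.67×10⁻⁸ × 2.93×10^-3 × (1116)⁴ = 0.14 × 5.67×10⁻⁸ × 2.93×10^-3 × 1.55×10^12.
P = 36.1 W.

P ≈ 36.1 W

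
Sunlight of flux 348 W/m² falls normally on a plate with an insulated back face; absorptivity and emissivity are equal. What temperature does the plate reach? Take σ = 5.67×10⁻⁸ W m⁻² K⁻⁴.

T ≈ 280 K

Absorbed flux αS = emitted flux εσT⁴ (one radiating face); with α = ε, T = (S/σ)^(1/4).
T = (348 / 5.67×10⁻⁸)^(1/4) = (6.14×10^9)^(1/4).
T = 280 K.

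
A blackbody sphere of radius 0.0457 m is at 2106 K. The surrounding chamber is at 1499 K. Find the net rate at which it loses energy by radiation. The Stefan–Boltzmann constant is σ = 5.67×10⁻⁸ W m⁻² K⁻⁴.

Q ≈ 21800 W

A = 4πr² = 4π × (0.0457)² = 0.0262 m².
Q = σA(T⁴ − T_s⁴). T⁴ − T_s⁴ = (2106)⁴ − (1499)⁴ = 1.97×10^13 − 5.05×10^12 = 1.46×10^13 K⁴.
Q = 5.67×10⁻⁸ × 0.0262 × 1.46×10^13 = 21800 W.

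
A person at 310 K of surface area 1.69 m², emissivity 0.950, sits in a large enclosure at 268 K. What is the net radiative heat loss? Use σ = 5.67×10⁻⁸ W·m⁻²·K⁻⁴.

Q ≈ 371 W

Q = εσA(T⁴ − T_s⁴). T⁴ − T_s⁴ = (310)⁴ − (268)⁴ = 9.24×10^9 − 5.16×10^9 = 4.08×10^9 K⁴.
Q = 0.950 × 5.67×10⁻⁸ × 1.69 × 4.08×10^9 = 371 W.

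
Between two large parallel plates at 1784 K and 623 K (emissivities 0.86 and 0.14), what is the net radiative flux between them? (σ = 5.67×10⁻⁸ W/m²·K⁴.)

q ≈ 77400 W/m²

For two large parallel gray plates, q = σ(T₁⁴ − T₂⁴) / (1/ε₁ + 1/ε₂ − 1).
1/ε₁ + 1/ε₂ − 1 = 1/0.86 + 1/0.14 − 1 = 7.306.
T₁⁴ − T₂⁴ = 1.01×10^13 − 1.51×10^11 = 9.98×10^12 K⁴.
q = 5.67×10⁻⁸ × 9.98×10^12 / 7.306 = 77400 W/m².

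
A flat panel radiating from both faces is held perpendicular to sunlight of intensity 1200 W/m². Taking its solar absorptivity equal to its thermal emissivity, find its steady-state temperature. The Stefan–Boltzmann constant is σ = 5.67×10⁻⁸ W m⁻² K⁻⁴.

T ≈ 321 K

Absorbed flux αS = emitted flux 2εσT⁴ per unit area; with α = ε this gives T = (S/2σ)^(1/4).
T = (1200 / (2 × 5.67×10⁻⁸))^(1/4) = (1.06×10^10)^(1/4).
T = 321 K.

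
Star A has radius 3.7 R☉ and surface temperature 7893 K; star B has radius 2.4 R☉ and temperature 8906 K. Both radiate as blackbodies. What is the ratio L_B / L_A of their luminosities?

L_B/L_A ≈ 0.682

L = 4πR²σT⁴ ∝ R²T⁴, so L_B/L_A = (2.4/3.7)² × (8906/7893)⁴ = 0.421 × 1.62 = 0.682.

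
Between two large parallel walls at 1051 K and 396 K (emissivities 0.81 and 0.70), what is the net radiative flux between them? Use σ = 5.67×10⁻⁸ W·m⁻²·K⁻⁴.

For two large parallel gray plates, q = σ(T₁⁴ − T₂⁴) / (1/ε₁ + 1/ε₂ − 1).
1/ε₁ + 1/ε₂ − 1 = 1/0.81 + 1/0.70 − 1 = 1.663.
T₁⁴ − T₂⁴ = 1.22×10^12 − 2.46×10^10 = 1.20×10^12 K⁴.
q = 5.67×10⁻⁸ × 1.20×10^12 / 1.663 = 40800 W/m².

q ≈ 40800 W/m²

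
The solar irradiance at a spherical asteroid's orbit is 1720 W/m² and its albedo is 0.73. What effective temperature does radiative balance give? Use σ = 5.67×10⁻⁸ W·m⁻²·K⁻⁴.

T ≈ 213 K

Power absorbed = (1−a)S·πR²; power emitted = 4πR²σT⁴. Equating and cancelling πR²:
T = ((1−a)S / 4σ)^(1/4) = (464 / (4 × 5.67×10⁻⁸))^(1/4) = (2.05×10^9)^(1/4).
T = 213 K.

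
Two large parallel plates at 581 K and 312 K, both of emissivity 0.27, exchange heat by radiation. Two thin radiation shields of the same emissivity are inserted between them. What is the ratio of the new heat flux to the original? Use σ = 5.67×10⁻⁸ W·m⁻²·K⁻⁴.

With N identical shields there are N+1 = 3 gaps in series, each with the same radiative resistance, so the flux falls to 1/(N+1) of its unshielded value.

ratio ≈ 0.333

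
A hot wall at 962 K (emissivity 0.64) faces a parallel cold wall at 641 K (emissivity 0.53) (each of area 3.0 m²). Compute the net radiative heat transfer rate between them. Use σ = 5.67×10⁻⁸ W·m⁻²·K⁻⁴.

For two large parallel gray plates, q = σ(T₁⁴ − T₂⁴) / (1/ε₁ + 1/ε₂ − 1).
1/ε₁ + 1/ε₂ − 1 = 1/0.64 + 1/0.53 − 1 = 2.449.
T₁⁴ − T₂⁴ = 8.56×10^11 − 1.69×10^11 = 6.88×10^11 K⁴.
q = 5.67×10⁻⁸ × 6.88×10^11 / 2.449 = 15900 W/m².
Q = q·A = 15900 × 3.0 = 47800 W.

Q ≈ 47800 W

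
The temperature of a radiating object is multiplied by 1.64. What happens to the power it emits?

factor ≈ 7.23

P ∝ T⁴, so the power scales as (1.64)⁴ = 7.23.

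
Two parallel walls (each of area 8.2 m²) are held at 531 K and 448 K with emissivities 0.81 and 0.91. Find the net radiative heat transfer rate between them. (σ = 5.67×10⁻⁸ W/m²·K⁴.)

For two large parallel gray plates, q = σ(T₁⁴ − T₂⁴) / (1/ε₁ + 1/ε₂ − 1).
1/ε₁ + 1/ε₂ − 1 = 1/0.81 + 1/0.91 − 1 = 1.333.
T₁⁴ − T₂⁴ = 7.95×10^10 − 4.03×10^10 = 3.92×10^10 K⁴.
q = 5.67×10⁻⁸ × 3.92×10^10 / 1.333 = 1670 W/m².
Q = q·A = 1670 × 8.2 = 13700 W.

Q ≈ 13700 W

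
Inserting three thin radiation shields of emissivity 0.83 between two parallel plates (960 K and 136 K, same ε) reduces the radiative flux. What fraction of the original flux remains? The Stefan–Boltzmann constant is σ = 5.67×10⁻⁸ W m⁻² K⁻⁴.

With N identical shields there are N+1 = 4 gaps in series, each with the same radiative resistance, so the flux falls to 1/(N+1) of its unshielded value.

ratio ≈ 0.250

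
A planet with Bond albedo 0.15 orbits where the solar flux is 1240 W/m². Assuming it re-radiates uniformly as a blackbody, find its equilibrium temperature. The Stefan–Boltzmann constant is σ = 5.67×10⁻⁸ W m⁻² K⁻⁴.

Power absorbed = (1−a)S·πR²; power emitted = 4πR²σT⁴. Equating and cancelling πR²:
T = ((1−a)S / 4σ)^(1/4) = (1050 / (4 × 5.67×10⁻⁸))^(1/4) = (4.65×10^9)^(1/4).
T = 261 K.

T ≈ 261 K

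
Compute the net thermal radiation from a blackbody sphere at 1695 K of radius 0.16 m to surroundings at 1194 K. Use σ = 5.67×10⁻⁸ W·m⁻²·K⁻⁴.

Q ≈ 1.13×10^5 W

A = 4πr² = 4π × (0.16)² = 0.322 m².
Q = σA(T⁴ − T_s⁴). T⁴ − T_s⁴ = (1695)⁴ − (1194)⁴ = 8.25×10^12 − 2.03×10^12 = 6.22×10^12 K⁴.
Q = 5.67×10⁻⁸ × 0.322 × 6.22×10^12 = 1.13×10^5 W.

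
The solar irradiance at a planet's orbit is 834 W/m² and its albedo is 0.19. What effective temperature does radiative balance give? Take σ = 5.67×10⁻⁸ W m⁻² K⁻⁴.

Power absorbed = (1−a)S·πR²; power emitted = 4πR²σT⁴. Equating and cancelling πR²:
T = ((1−a)S / 4σ)^(1/4) = (676 / (4 × 5.67×10⁻⁸))^(1/4) = (2.98×10^9)^(1/4).
T = 234 K.

T ≈ 234 K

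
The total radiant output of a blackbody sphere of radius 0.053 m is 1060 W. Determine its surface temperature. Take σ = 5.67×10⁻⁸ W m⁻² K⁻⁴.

T ≈ 853 K

A = 4πr² = 4π × (0.053)² = 0.0353 m².
From P = σAT⁴, T = (P / σA)^(1/4) = (1060 / (5.67×10⁻⁸ × 0.0353))^(1/4).
T = (5.30×10^11)^(1/4) = 853 K.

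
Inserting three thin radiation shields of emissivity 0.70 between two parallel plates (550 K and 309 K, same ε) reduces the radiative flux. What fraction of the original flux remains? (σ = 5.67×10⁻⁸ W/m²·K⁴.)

With N identical shields there are N+1 = 4 gaps in series, each with the same radiative resistance, so the flux falls to 1/(N+1) of its unshielded value.

ratio ≈ 0.250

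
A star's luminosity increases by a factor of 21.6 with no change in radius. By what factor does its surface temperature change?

factor ≈ 2.16

P ∝ T⁴ ⇒ T ∝ P^(1/4), so T scales by (21.6)^(1/4) = 2.16.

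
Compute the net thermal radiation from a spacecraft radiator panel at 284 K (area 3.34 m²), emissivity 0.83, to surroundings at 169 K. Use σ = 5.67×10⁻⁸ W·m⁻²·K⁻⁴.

Q ≈ 894 W

Q = εσA(T⁴ − T_s⁴). T⁴ − T_s⁴ = (284)⁴ − (169)⁴ = 6.51×10^9 − 8.16×10^8 = 5.69×10^9 K⁴.
Q = 0.83 × 5.67×10⁻⁸ × 3.34 × 5.69×10^9 = 894 W.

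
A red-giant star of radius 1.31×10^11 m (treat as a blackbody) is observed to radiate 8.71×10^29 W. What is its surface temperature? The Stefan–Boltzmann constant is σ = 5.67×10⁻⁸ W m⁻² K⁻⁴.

A = 4πr² = 4π × (1.31×10^11)² = 2.16×10^23 m².
From P = σAT⁴, T = (P / σA)^(1/4) = (8.71×10^29 / (5.67×10⁻⁸ × 2.16×10^23))^(1/4).
T = (7.12×10^13)^(1/4) = 2910 K.

T ≈ 2910 K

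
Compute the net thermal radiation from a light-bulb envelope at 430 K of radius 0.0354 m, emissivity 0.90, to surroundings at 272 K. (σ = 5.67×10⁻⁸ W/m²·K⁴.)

A = 4πr² = 4π × (0.0354)² = 0.0157 m².
Q = εσA(T⁴ − T_s⁴). T⁴ − T_s⁴ = (430)⁴ − (272)⁴ = 3.42×10^10 − 5.47×10^9 = 2.87×10^10 K⁴.
Q = 0.90 × 5.67×10⁻⁸ × 0.0157 × 2.87×10^10 = 23.1 W.

Q ≈ 23.1 W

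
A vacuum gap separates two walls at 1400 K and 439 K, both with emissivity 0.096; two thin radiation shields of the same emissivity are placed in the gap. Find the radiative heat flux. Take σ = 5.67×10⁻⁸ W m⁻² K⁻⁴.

q ≈ 3630 W/m²

Each of the 3 gaps contributes resistance (2/ε − 1) = 2/0.096 − 1 = 19.83; total = 59.50.
q = σ(T₁⁴ − T₂⁴) / 59.50 = 5.67×10⁻⁸ × 3.80×10^12 / 59.50 = 3630 W/m².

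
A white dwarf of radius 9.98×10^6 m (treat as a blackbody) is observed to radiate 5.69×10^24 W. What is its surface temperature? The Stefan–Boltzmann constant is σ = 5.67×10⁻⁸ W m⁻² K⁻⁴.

A = 4πr² = 4π × (9.98×10^6)² = 1.25×10^15 m².
From P = σAT⁴, T = (P / σA)^(1/4) = (5.69×10^24 / (5.67×10⁻⁸ × 1.25×10^15))^(1/4).
T = (8.02×10^16)^(1/4) = 16800 K.

T ≈ 16800 K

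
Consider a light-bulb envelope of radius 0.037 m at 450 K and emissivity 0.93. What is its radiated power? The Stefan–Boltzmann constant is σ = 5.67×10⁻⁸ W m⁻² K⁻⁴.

A = 4πr² = 4π × (0.037)² = 0.0172 m².
P = εσAT⁴ = 0.93 × 5.67×10⁻⁸ × 0.0172 × (450)⁴ = 0.93 × 5.67×10⁻⁸ × 0.0172 × 4.10×10^10.
P = 37.2 W.

P ≈ 37.2 W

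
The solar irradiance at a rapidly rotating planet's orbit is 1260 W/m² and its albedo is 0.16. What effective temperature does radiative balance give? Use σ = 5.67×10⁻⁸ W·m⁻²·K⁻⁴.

Power absorbed = (1−a)S·πR²; power emitted = 4πR²σT⁴. Equating and cancelling πR²:
T = ((1−a)S / 4σ)^(1/4) = (1060 / (4 × 5.67×10⁻⁸))^(1/4) = (4.67×10^9)^(1/4).
T = 261 K.

T ≈ 261 K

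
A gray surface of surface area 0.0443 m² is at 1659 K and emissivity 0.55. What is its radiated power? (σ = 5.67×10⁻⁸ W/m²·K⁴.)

Stefan–Boltzmann: P = εσAT⁴ = 0.55 × 5.67×10⁻⁸ × 0.0443 × (1659)⁴ = 0.55 × 5.67×10⁻⁸ × 0.0443 × 7.58×10^12.
P = 10500 W.

P ≈ 10500 W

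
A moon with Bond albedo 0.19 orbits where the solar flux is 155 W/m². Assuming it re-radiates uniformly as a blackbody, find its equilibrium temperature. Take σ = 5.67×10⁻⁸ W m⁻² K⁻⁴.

Power absorbed = (1−a)S·πR²; power emitted = 4πR²σT⁴. Equating and cancelling πR²:
T = ((1−a)S / 4σ)^(1/4) = (126 / (4 × 5.67×10⁻⁸))^(1/4) = (5.54×10^8)^(1/4).
T = 153 K.

T ≈ 153 K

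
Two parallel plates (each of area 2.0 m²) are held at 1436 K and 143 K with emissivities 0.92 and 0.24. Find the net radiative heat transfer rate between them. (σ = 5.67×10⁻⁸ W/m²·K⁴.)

For two large parallel gray plates, q = σ(T₁⁴ − T₂⁴) / (1/ε₁ + 1/ε₂ − 1).
1/ε₁ + 1/ε₂ − 1 = 1/0.92 + 1/0.24 − 1 = 4.254.
T₁⁴ − T₂⁴ = 4.25×10^12 − 4.18×10^8 = 4.25×10^12 K⁴.
q = 5.67×10⁻⁸ × 4.25×10^12 / 4.254 = 56700 W/m².
Q = q·A = 56700 × 2.0 = 1.13×10^5 W.

Q ≈ 1.13×10^5 W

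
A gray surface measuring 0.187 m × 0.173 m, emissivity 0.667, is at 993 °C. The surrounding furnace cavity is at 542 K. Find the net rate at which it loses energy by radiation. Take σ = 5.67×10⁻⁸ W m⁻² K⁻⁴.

Q ≈ 3040 W

A = 0.187 × 0.173 = 0.0324 m².
Convert: 993 °C = 1266 K.
Q = εσA(T⁴ − T_s⁴). T⁴ − T_s⁴ = (1266)⁴ − (542)⁴ = 2.57×10^12 − 8.63×10^10 = 2.48×10^12 K⁴.
Q = 0.667 × 5.67×10⁻⁸ × 0.0324 × 2.48×10^12 = 3040 W.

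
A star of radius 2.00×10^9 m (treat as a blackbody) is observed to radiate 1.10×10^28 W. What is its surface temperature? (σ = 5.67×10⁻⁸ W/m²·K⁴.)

T ≈ 7880 K

A = 4πr² = 4π × (2.00×10^9)² = 5.03×10^19 m².
From P = σAT⁴, T = (P / σA)^(1/4) = (1.10×10^28 / (5.67×10⁻⁸ × 5.03×10^19))^(1/4).
T = (3.86×10^15)^(1/4) = 7880 K.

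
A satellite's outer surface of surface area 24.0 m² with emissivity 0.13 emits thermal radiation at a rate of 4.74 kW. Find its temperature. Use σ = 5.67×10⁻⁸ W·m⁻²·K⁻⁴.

From P = εσAT⁴, T = (P / εσA)^(1/4) = (4740 / (0.13 × 5.67×10⁻⁸ × 24.0))^(1/4).
T = (2.68×10^10)^(1/4) = 405 K.

T ≈ 405 K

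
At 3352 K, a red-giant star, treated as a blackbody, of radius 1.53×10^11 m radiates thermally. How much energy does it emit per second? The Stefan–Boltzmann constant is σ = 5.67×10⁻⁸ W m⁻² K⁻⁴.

P ≈ 2.11×10^30 W

A = 4πr² = 4π × (1.53×10^11)² = 2.94×10^23 m².
P = σAT⁴ = 5.67×10⁻⁸ × 2.94×10^23 × (3352)⁴ = 5.67×10⁻⁸ × 2.94×10^23 × 1.26×10^14.
P = 2.11×10^30 W.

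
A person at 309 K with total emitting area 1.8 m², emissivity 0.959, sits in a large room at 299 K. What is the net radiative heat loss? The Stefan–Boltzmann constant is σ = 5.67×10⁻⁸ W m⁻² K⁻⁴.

Q = εσA(T⁴ − T_s⁴). T⁴ − T_s⁴ = (309)⁴ − (299)⁴ = 9.12×10^9 − 7.99×10^9 = 1.12×10^9 K⁴.
Q = 0.959 × 5.67×10⁻⁸ × 1.80 × 1.12×10^9 = 110 W.

Q ≈ 110 W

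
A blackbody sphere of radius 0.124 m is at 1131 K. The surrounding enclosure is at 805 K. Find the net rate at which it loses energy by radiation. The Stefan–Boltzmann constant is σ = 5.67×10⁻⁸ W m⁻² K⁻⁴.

A = 4πr² = 4π × (0.124)² = 0.193 m².
Q = σA(T⁴ − T_s⁴). T⁴ − T_s⁴ = (1131)⁴ − (805)⁴ = 1.64×10^12 − 4.20×10^11 = 1.22×10^12 K⁴.
Q = 5.67×10⁻⁸ × 0.193 × 1.22×10^12 = 13300 W.

Q ≈ 13300 W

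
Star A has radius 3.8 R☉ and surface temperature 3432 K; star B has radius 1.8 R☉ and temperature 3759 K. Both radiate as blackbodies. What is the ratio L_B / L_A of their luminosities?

L = 4πR²σT⁴ ∝ R²T⁴, so L_B/L_A = (1.8/3.8)² × (3759/3432)⁴ = 0.224 × 1.44 = 0.323.

L_B/L_A ≈ 0.323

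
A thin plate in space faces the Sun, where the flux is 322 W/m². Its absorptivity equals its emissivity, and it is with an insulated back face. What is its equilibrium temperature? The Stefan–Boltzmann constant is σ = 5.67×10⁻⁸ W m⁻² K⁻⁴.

Absorbed flux αS = emitted flux εσT⁴ (one radiating face); with α = ε, T = (S/σ)^(1/4).
T = (322 / 5.67×10⁻⁸)^(1/4) = (5.68×10^9)^(1/4).
T = 275 K.

T ≈ 275 K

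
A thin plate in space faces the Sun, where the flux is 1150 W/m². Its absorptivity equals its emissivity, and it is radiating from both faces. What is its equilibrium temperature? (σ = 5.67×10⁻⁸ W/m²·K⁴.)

T ≈ 317 K

Absorbed flux αS = emitted flux 2εσT⁴ per unit area; with α = ε this gives T = (S/2σ)^(1/4).
T = (1150 / (2 × 5.67×10⁻⁸))^(1/4) = (1.01×10^10)^(1/4).
T = 317 K.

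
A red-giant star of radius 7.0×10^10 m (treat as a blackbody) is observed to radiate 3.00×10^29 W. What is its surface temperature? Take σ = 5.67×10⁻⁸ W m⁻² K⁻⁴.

A = 4πr² = 4π × (7.0×10^10)² = 6.16×10^22 m².
From P = σAT⁴, T = (P / σA)^(1/4) = (3.00×10^29 / (5.67×10⁻⁸ × 6.16×10^22))^(1/4).
T = (8.59×10^13)^(1/4) = 3040 K.

T ≈ 3040 K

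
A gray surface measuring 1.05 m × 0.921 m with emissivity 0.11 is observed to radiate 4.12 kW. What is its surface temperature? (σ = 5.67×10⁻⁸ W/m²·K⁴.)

T ≈ 909 K

A = 1.05 × 0.921 = 0.967 m².
From P = εσAT⁴, T = (P / εσA)^(1/4) = (4120 / (0.11 × 5.67×10⁻⁸ × 0.967))^(1/4).
T = (6.83×10^11)^(1/4) = 909 K.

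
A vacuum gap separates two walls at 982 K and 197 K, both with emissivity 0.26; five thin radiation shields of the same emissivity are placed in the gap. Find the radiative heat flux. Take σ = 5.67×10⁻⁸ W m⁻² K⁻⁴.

Each of the 6 gaps contributes resistance (2/ε − 1) = 2/0.26 − 1 = 6.692; total = 40.15.
q = σ(T₁⁴ − T₂⁴) / 40.15 = 5.67×10⁻⁸ × 9.28×10^11 / 40.15 = 1310 W/m².

q ≈ 1310 W/m²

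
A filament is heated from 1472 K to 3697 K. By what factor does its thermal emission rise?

ratio ≈ 39.8

P ∝ T⁴, so the ratio is (3697/1472)⁴ = (2.512)⁴ = 39.8.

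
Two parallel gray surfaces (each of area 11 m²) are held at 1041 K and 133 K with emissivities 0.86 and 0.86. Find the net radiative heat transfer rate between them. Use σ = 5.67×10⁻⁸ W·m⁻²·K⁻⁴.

Q ≈ 5.52×10^5 W

For two large parallel gray plates, q = σ(T₁⁴ − T₂⁴) / (1/ε₁ + 1/ε₂ − 1).
1/ε₁ + 1/ε₂ − 1 = 1/0.86 + 1/0.86 − 1 = 1.326.
T₁⁴ − T₂⁴ = 1.17×10^12 − 3.13×10^8 = 1.17×10^12 K⁴.
q = 5.67×10⁻⁸ × 1.17×10^12 / 1.326 = 50200 W/m².
Q = q·A = 50200 × 11 = 5.52×10^5 W.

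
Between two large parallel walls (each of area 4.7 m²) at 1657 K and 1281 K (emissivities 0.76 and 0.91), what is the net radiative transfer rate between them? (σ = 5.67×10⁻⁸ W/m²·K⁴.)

Q ≈ 9.13×10^5 W

For two large parallel gray plates, q = σ(T₁⁴ − T₂⁴) / (1/ε₁ + 1/ε₂ − 1).
1/ε₁ + 1/ε₂ − 1 = 1/0.76 + 1/0.91 − 1 = 1.415.
T₁⁴ − T₂⁴ = 7.54×10^12 − 2.69×10^12 = 4.85×10^12 K⁴.
q = 5.67×10⁻⁸ × 4.85×10^12 / 1.415 = 1.94×10^5 W/m².
Q = q·A = 1.94×10^5 × 4.7 = 9.13×10^5 W.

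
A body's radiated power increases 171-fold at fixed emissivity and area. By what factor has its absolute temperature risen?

P ∝ T⁴ ⇒ T ∝ P^(1/4), so T scales by (171)^(1/4) = 3.62.

factor ≈ 3.62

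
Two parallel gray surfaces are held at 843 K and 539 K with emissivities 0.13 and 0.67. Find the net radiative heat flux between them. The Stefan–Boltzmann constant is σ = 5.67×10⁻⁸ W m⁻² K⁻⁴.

For two large parallel gray plates, q = σ(T₁⁴ − T₂⁴) / (1/ε₁ + 1/ε₂ − 1).
1/ε₁ + 1/ε₂ − 1 = 1/0.13 + 1/0.67 − 1 = 8.185.
T₁⁴ − T₂⁴ = 5.05×10^11 − 8.44×10^10 = 4.21×10^11 K⁴.
q = 5.67×10⁻⁸ × 4.21×10^11 / 8.185 = 2910 W/m².

q ≈ 2910 W/m²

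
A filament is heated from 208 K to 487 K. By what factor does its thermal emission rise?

P ∝ T⁴, so the ratio is (487/208)⁴ = (2.341)⁴ = 30.1.

ratio ≈ 30.1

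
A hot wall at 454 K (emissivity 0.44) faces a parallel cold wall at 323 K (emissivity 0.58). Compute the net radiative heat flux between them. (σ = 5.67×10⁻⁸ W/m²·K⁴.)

q ≈ 598 W/m²

For two large parallel gray plates, q = σ(T₁⁴ − T₂⁴) / (1/ε₁ + 1/ε₂ − 1).
1/ε₁ + 1/ε₂ − 1 = 1/0.44 + 1/0.58 − 1 = 2.997.
T₁⁴ − T₂⁴ = 4.25×10^10 − 1.09×10^10 = 3.16×10^10 K⁴.
q = 5.67×10⁻⁸ × 3.16×10^10 / 2.997 = 598 W/m².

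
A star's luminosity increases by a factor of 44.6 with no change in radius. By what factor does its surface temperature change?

P ∝ T⁴ ⇒ T ∝ P^(1/4), so T scales by (44.6)^(1/4) = 2.58.

factor ≈ 2.58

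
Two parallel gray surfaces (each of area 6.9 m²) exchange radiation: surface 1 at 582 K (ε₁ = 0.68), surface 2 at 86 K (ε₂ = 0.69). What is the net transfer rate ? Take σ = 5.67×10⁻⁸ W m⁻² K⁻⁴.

Q ≈ 23400 W

For two large parallel gray plates, q = σ(T₁⁴ − T₂⁴) / (1/ε₁ + 1/ε₂ − 1).
1/ε₁ + 1/ε₂ − 1 = 1/0.68 + 1/0.69 − 1 = 1.920.
T₁⁴ − T₂⁴ = 1.15×10^11 − 5.47×10^7 = 1.15×10^11 K⁴.
q = 5.67×10⁻⁸ × 1.15×10^11 / 1.920 = 3390 W/m².
Q = q·A = 3390 × 6.9 = 23400 W.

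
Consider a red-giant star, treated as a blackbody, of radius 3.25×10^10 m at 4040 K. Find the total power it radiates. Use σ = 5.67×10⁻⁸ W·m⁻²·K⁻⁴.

P ≈ 2.00×10^29 W

A = 4πr² = 4π × (3.25×10^10)² = 1.33×10^22 m².
P = σAT⁴ = 5.67×10⁻⁸ × 1.33×10^22 × (4040)⁴ = 5.67×10⁻⁸ × 1.33×10^22 × 2.66×10^14.
P = 2.00×10^29 W.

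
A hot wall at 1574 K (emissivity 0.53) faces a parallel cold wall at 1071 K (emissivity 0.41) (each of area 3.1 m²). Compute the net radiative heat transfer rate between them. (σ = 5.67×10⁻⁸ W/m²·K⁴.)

Q ≈ 2.55×10^5 W

For two large parallel gray plates, q = σ(T₁⁴ − T₂⁴) / (1/ε₁ + 1/ε₂ − 1).
1/ε₁ + 1/ε₂ − 1 = 1/0.53 + 1/0.41 − 1 = 3.326.
T₁⁴ − T₂⁴ = 6.14×10^12 − 1.32×10^12 = 4.82×10^12 K⁴.
q = 5.67×10⁻⁸ × 4.82×10^12 / 3.326 = 82200 W/m².
Q = q·A = 82200 × 3.1 = 2.55×10^5 W.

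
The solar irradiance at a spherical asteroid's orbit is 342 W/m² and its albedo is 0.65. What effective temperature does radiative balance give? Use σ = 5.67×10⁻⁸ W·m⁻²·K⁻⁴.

T ≈ 152 K

Power absorbed = (1−a)S·πR²; power emitted = 4πR²σT⁴. Equating and cancelling πR²:
T = ((1−a)S / 4σ)^(1/4) = (120 / (4 × 5.67×10⁻⁸))^(1/4) = (5.28×10^8)^(1/4).
T = 152 K.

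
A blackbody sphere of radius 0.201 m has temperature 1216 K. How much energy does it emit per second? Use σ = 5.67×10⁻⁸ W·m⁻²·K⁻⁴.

P ≈ 62900 W

A = 4πr² = 4π × (0.201)² = 0.508 m².
P = σAT⁴ = 5.67×10⁻⁸ × 0.508 × (1216)⁴ = 5.67×10⁻⁸ × 0.508 × 2.19×10^12.
P = 62900 W.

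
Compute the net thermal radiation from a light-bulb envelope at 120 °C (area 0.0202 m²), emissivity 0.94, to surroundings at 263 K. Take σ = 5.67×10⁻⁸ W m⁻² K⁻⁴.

Convert: 120 °C = 393 K.
Q = εσA(T⁴ − T_s⁴). T⁴ − T_s⁴ = (393)⁴ − (263)⁴ = 2.39×10^10 − 4.78×10^9 = 1.91×10^10 K⁴.
Q = 0.94 × 5.67×10⁻⁸ × 0.0202 × 1.91×10^10 = 20.5 W.

Q ≈ 20.5 W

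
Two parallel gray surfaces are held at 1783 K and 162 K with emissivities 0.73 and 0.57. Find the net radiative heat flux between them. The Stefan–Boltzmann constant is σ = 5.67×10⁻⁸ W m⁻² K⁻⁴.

q ≈ 2.70×10^5 W/m²

For two large parallel gray plates, q = σ(T₁⁴ − T₂⁴) / (1/ε₁ + 1/ε₂ − 1).
1/ε₁ + 1/ε₂ − 1 = 1/0.73 + 1/0.57 − 1 = 2.124.
T₁⁴ − T₂⁴ = 1.01×10^13 − 6.89×10^8 = 1.01×10^13 K⁴.
q = 5.67×10⁻⁸ × 1.01×10^13 / 2.124 = 2.70×10^5 W/m².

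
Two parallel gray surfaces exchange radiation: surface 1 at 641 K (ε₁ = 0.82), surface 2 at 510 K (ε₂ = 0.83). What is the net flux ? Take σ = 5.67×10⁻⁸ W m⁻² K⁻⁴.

q ≈ 4030 W/m²

For two large parallel gray plates, q = σ(T₁⁴ − T₂⁴) / (1/ε₁ + 1/ε₂ − 1).
1/ε₁ + 1/ε₂ − 1 = 1/0.82 + 1/0.83 − 1 = 1.424.
T₁⁴ − T₂⁴ = 1.69×10^11 − 6.77×10^10 = 1.01×10^11 K⁴.
q = 5.67×10⁻⁸ × 1.01×10^11 / 1.424 = 4030 W/m².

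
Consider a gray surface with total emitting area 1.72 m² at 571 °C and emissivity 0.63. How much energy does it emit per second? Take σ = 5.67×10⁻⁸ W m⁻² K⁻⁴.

571 °C = 844 K.
Stefan–Boltzmann: P = εσAT⁴ = 0.63 × 5.67×10⁻⁸ × 1.72 × (844)⁴ = 0.63 × 5.67×10⁻⁸ × 1.72 × 5.07×10^11.
P = 31200 W.

P ≈ 31200 W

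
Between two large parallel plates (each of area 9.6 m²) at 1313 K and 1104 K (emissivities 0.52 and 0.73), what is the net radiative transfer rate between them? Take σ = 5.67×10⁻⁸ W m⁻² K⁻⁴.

For two large parallel gray plates, q = σ(T₁⁴ − T₂⁴) / (1/ε₁ + 1/ε₂ − 1).
1/ε₁ + 1/ε₂ − 1 = 1/0.52 + 1/0.73 − 1 = 2.293.
T₁⁴ − T₂⁴ = 2.97×10^12 − 1.49×10^12 = 1.49×10^12 K⁴.
q = 5.67×10⁻⁸ × 1.49×10^12 / 2.293 = 36800 W/m².
Q = q·A = 36800 × 9.6 = 3.53×10^5 W.

Q ≈ 3.53×10^5 W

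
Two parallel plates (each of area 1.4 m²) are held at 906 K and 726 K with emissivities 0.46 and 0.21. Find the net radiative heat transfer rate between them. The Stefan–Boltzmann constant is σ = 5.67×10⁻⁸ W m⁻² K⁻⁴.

For two large parallel gray plates, q = σ(T₁⁴ − T₂⁴) / (1/ε₁ + 1/ε₂ − 1).
1/ε₁ + 1/ε₂ − 1 = 1/0.46 + 1/0.21 − 1 = 5.936.
T₁⁴ − T₂⁴ = 6.74×10^11 − 2.78×10^11 = 3.96×10^11 K⁴.
q = 5.67×10⁻⁸ × 3.96×10^11 / 5.936 = 3780 W/m².
Q = q·A = 3780 × 1.4 = 5300 W.

Q ≈ 5300 W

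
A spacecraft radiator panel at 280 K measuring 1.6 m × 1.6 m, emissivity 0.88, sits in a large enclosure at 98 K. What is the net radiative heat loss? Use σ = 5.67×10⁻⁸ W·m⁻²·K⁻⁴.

A = 1.6 × 1.6 = 2.56 m².
Q = εσA(T⁴ − T_s⁴). T⁴ − T_s⁴ = (280)⁴ − (98)⁴ = 6.15×10^9 − 9.22×10^7 = 6.05×10^9 K⁴.
Q = 0.88 × 5.67×10⁻⁸ × 2.56 × 6.05×10^9 = 773 W.

Q ≈ 773 W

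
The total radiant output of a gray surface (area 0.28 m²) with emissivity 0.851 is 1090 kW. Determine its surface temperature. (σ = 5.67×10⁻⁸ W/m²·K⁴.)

T ≈ 3000 K

From P = εσAT⁴, T = (P / εσA)^(1/4) = (1.09×10^6 / (0.851 × 5.67×10⁻⁸ × 0.280))^(1/4).
T = (8.07×10^13)^(1/4) = 3000 K.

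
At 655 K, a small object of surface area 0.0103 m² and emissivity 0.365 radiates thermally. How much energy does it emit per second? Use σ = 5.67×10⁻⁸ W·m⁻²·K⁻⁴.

Stefan–Boltzmann: P = εσAT⁴ = 0.365 × 5.67×10⁻⁸ × 0.0103 × (655)⁴ = 0.365 × 5.67×10⁻⁸ × 0.0103 × 1.84×10^11.
P = 39.2 W.

P ≈ 39.2 W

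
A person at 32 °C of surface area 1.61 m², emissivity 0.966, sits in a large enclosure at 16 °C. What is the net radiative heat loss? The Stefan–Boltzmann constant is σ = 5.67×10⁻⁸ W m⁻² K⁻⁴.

Q ≈ 148 W

Convert: 32 °C = 305 K; 16 °C = 289 K.
Q = εσA(T⁴ − T_s⁴). T⁴ − T_s⁴ = (305)⁴ − (289)⁴ = 8.65×10^9 − 6.98×10^9 = 1.68×10^9 K⁴.
Q = 0.966 × 5.67×10⁻⁸ × 1.61 × 1.68×10^9 = 148 W.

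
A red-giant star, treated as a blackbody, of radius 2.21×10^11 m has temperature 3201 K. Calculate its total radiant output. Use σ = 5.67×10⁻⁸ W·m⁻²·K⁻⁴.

A = 4πr² = 4π × (2.21×10^11)² = 6.14×10^23 m².
P = σAT⁴ = 5.67×10⁻⁸ × 6.14×10^23 × (3201)⁴ = 5.67×10⁻⁸ × 6.14×10^23 × 1.05×10^14.
P = 3.65×10^30 W.

P ≈ 3.65×10^30 W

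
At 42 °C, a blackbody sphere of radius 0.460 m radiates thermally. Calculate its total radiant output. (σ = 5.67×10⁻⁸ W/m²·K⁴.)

A = 4πr² = 4π × (0.460)² = 2.66 m².
42 °C = 315 K.
P = σAT⁴ = 5.67×10⁻⁸ × 2.66 × (315)⁴ = 5.67×10⁻⁸ × 2.66 × 9.85×10^9.
P = 1480 W.

P ≈ 1480 W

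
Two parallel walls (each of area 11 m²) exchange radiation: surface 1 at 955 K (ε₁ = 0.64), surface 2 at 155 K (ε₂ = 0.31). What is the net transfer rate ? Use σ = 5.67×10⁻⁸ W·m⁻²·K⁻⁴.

Q ≈ 1.37×10^5 W

For two large parallel gray plates, q = σ(T₁⁴ − T₂⁴) / (1/ε₁ + 1/ε₂ − 1).
1/ε₁ + 1/ε₂ − 1 = 1/0.64 + 1/0.31 − 1 = 3.788.
T₁⁴ − T₂⁴ = 8.32×10^11 − 5.77×10^8 = 8.31×10^11 K⁴.
q = 5.67×10⁻⁸ × 8.31×10^11 / 3.788 = 12400 W/m².
Q = q·A = 12400 × 11 = 1.37×10^5 W.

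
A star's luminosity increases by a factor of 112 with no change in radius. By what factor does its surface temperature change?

factor ≈ 3.25

P ∝ T⁴ ⇒ T ∝ P^(1/4), so T scales by (112)^(1/4) = 3.25.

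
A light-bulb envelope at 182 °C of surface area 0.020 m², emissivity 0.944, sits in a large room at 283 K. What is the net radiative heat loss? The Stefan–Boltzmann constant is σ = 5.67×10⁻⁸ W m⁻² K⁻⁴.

Q ≈ 39.0 W

Convert: 182 °C = 455 K.
Q = εσA(T⁴ − T_s⁴). T⁴ − T_s⁴ = (455)⁴ − (283)⁴ = 4.29×10^10 − 6.41×10^9 = 3.64×10^10 K⁴.
Q = 0.944 × 5.67×10⁻⁸ × 0.0200 × 3.64×10^10 = 39.0 W.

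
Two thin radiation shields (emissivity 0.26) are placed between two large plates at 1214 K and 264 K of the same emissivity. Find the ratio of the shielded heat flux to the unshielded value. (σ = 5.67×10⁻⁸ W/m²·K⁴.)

ratio ≈ 0.333

With N identical shields there are N+1 = 3 gaps in series, each with the same radiative resistance, so the flux falls to 1/(N+1) of its unshielded value.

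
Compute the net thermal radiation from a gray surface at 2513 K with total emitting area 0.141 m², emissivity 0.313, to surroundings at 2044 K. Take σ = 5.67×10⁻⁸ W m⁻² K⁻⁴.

Q = εσA(T⁴ − T_s⁴). T⁴ − T_s⁴ = (2513)⁴ − (2044)⁴ = 3.99×10^13 − 1.75×10^13 = 2.24×10^13 K⁴.
Q = 0.313 × 5.67×10⁻⁸ × 0.141 × 2.24×10^13 = 56100 W.

Q ≈ 56100 W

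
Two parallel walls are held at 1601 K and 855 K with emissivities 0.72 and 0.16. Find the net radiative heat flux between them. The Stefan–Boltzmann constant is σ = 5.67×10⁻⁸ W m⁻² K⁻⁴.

For two large parallel gray plates, q = σ(T₁⁴ − T₂⁴) / (1/ε₁ + 1/ε₂ − 1).
1/ε₁ + 1/ε₂ − 1 = 1/0.72 + 1/0.16 − 1 = 6.639.
T₁⁴ − T₂⁴ = 6.57×10^12 − 5.34×10^11 = 6.04×10^12 K⁴.
q = 5.67×10⁻⁸ × 6.04×10^12 / 6.639 = 51500 W/m².

q ≈ 51500 W/m²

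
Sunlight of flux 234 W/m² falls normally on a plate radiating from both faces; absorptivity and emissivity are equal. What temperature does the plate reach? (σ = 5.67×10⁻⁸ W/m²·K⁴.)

T ≈ 213 K

Absorbed flux αS = emitted flux 2εσT⁴ per unit area; with α = ε this gives T = (S/2σ)^(1/4).
T = (234 / (2 × 5.67×10⁻⁸))^(1/4) = (2.06×10^9)^(1/4).
T = 213 K.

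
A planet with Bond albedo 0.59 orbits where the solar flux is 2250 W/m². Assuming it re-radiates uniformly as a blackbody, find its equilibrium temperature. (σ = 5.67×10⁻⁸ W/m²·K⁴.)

T ≈ 253 K

Power absorbed = (1−a)S·πR²; power emitted = 4πR²σT⁴. Equating and cancelling πR²:
T = ((1−a)S / 4σ)^(1/4) = (923 / (4 × 5.67×10⁻⁸))^(1/4) = (4.07×10^9)^(1/4).
T = 253 K.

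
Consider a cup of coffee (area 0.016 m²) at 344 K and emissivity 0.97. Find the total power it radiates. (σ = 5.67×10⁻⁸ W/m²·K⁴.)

Stefan–Boltzmann: P = εσAT⁴ = 0.97 × 5.67×10⁻⁸ × 0.0160 × (344)⁴ = 0.97 × 5.67×10⁻⁸ × 0.0160 × 1.40×10^10.
P = 12.3 W.

P ≈ 12.3 W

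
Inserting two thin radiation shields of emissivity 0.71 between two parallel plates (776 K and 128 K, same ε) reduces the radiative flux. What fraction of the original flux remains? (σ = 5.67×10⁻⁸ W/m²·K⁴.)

ratio ≈ 0.333

With N identical shields there are N+1 = 3 gaps in series, each with the same radiative resistance, so the flux falls to 1/(N+1) of its unshielded value.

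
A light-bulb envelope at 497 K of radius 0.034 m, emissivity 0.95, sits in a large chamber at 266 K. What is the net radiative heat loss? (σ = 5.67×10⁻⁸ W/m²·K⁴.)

Q ≈ 43.8 W

A = 4πr² = 4π × (0.034)² = 0.0145 m².
Q = εσA(T⁴ − T_s⁴). T⁴ − T_s⁴ = (497)⁴ − (266)⁴ = 6.10×10^10 − 5.01×10^9 = 5.60×10^10 K⁴.
Q = 0.95 × 5.67×10⁻⁸ × 0.0145 × 5.60×10^10 = 43.8 W.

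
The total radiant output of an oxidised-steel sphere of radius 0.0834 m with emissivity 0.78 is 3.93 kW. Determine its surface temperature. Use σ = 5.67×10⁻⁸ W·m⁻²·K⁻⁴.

T ≈ 1000 K

A = 4πr² = 4π × (0.0834)² = 0.0874 m².
From P = εσAT⁴, T = (P / εσA)^(1/4) = (3930 / (0.78 × 5.67×10⁻⁸ × 0.0874))^(1/4).
T = (1.02×10^12)^(1/4) = 1000 K.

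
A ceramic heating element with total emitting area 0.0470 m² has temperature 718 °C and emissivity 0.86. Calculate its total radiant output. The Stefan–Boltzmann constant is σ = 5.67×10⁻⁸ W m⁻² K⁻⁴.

P ≈ 2210 W

718 °C = 991 K.
Stefan–Boltzmann: P = εσAT⁴ = 0.86 × 5.67×10⁻⁸ × 0.0470 × (991)⁴ = 0.86 × 5.67×10⁻⁸ × 0.0470 × 9.64×10^11.
P = 2210 W.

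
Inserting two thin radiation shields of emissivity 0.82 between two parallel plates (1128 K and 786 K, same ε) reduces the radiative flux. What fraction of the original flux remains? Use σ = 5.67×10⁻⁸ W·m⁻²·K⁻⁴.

ratio ≈ 0.333

With N identical shields there are N+1 = 3 gaps in series, each with the same radiative resistance, so the flux falls to 1/(N+1) of its unshielded value.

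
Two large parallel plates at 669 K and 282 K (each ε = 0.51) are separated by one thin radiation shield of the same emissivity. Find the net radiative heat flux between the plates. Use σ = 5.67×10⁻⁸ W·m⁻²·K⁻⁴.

q ≈ 1880 W/m²

Each of the 2 gaps contributes resistance (2/ε − 1) = 2/0.51 − 1 = 2.922; total = 5.843.
q = σ(T₁⁴ − T₂⁴) / 5.843 = 5.67×10⁻⁸ × 1.94×10^11 / 5.843 = 1880 W/m².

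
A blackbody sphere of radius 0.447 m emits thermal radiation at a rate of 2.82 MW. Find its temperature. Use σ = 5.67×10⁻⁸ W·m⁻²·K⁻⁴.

T ≈ 2110 K

A = 4πr² = 4π × (0.447)² = 2.51 m².
From P = σAT⁴, T = (P / σA)^(1/4) = (2.82×10^6 / (5.67×10⁻⁸ × 2.51))^(1/4).
T = (1.98×10^13)^(1/4) = 2110 K.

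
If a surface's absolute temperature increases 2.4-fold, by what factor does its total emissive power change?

factor ≈ 33.2

P ∝ T⁴, so the power scales as (2.4)⁴ = 33.2.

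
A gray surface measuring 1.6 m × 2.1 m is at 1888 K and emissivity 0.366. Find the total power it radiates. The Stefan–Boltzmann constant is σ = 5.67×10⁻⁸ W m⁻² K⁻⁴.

A = 1.6 × 2.1 = 3.36 m².
Stefan–Boltzmann: P = εσAT⁴ = 0.366 × 5.67×10⁻⁸ × 3.36 × (1888)⁴ = 0.366 × 5.67×10⁻⁸ × 3.36 × 1.27×10^13.
P = 8.86×10^5 W.

P ≈ 8.86×10^5 W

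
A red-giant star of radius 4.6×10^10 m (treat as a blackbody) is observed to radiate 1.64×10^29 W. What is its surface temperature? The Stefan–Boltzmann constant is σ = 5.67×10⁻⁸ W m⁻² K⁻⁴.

T ≈ 3230 K

A = 4πr² = 4π × (4.6×10^10)² = 2.66×10^22 m².
From P = σAT⁴, T = (P / σA)^(1/4) = (1.64×10^29 / (5.67×10⁻⁸ × 2.66×10^22))^(1/4).
T = (1.09×10^14)^(1/4) = 3230 K.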